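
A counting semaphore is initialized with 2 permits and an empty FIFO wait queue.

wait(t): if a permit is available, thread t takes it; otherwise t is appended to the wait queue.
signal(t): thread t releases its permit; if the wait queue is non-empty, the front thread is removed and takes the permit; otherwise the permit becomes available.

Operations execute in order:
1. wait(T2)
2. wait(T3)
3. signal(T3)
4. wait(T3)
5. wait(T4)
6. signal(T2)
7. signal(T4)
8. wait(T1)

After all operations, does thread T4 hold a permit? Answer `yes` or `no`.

Answer: no

Derivation:
Step 1: wait(T2) -> count=1 queue=[] holders={T2}
Step 2: wait(T3) -> count=0 queue=[] holders={T2,T3}
Step 3: signal(T3) -> count=1 queue=[] holders={T2}
Step 4: wait(T3) -> count=0 queue=[] holders={T2,T3}
Step 5: wait(T4) -> count=0 queue=[T4] holders={T2,T3}
Step 6: signal(T2) -> count=0 queue=[] holders={T3,T4}
Step 7: signal(T4) -> count=1 queue=[] holders={T3}
Step 8: wait(T1) -> count=0 queue=[] holders={T1,T3}
Final holders: {T1,T3} -> T4 not in holders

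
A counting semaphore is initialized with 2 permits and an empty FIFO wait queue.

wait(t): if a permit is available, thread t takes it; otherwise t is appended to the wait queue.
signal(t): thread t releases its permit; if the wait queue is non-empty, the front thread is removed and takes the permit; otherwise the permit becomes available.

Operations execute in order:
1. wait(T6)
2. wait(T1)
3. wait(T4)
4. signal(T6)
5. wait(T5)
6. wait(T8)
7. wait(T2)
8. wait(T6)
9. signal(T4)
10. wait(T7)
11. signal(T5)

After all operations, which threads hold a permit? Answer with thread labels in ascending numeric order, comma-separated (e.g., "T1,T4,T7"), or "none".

Answer: T1,T8

Derivation:
Step 1: wait(T6) -> count=1 queue=[] holders={T6}
Step 2: wait(T1) -> count=0 queue=[] holders={T1,T6}
Step 3: wait(T4) -> count=0 queue=[T4] holders={T1,T6}
Step 4: signal(T6) -> count=0 queue=[] holders={T1,T4}
Step 5: wait(T5) -> count=0 queue=[T5] holders={T1,T4}
Step 6: wait(T8) -> count=0 queue=[T5,T8] holders={T1,T4}
Step 7: wait(T2) -> count=0 queue=[T5,T8,T2] holders={T1,T4}
Step 8: wait(T6) -> count=0 queue=[T5,T8,T2,T6] holders={T1,T4}
Step 9: signal(T4) -> count=0 queue=[T8,T2,T6] holders={T1,T5}
Step 10: wait(T7) -> count=0 queue=[T8,T2,T6,T7] holders={T1,T5}
Step 11: signal(T5) -> count=0 queue=[T2,T6,T7] holders={T1,T8}
Final holders: T1,T8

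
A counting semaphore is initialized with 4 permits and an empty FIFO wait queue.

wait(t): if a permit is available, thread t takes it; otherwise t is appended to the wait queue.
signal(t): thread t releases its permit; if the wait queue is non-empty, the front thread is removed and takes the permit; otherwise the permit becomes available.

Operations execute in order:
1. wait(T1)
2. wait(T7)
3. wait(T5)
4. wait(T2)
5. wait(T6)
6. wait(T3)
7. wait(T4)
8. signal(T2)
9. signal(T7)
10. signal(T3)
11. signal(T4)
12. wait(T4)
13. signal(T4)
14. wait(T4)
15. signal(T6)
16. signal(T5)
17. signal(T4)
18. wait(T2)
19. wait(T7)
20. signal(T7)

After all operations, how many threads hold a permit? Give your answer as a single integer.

Answer: 2

Derivation:
Step 1: wait(T1) -> count=3 queue=[] holders={T1}
Step 2: wait(T7) -> count=2 queue=[] holders={T1,T7}
Step 3: wait(T5) -> count=1 queue=[] holders={T1,T5,T7}
Step 4: wait(T2) -> count=0 queue=[] holders={T1,T2,T5,T7}
Step 5: wait(T6) -> count=0 queue=[T6] holders={T1,T2,T5,T7}
Step 6: wait(T3) -> count=0 queue=[T6,T3] holders={T1,T2,T5,T7}
Step 7: wait(T4) -> count=0 queue=[T6,T3,T4] holders={T1,T2,T5,T7}
Step 8: signal(T2) -> count=0 queue=[T3,T4] holders={T1,T5,T6,T7}
Step 9: signal(T7) -> count=0 queue=[T4] holders={T1,T3,T5,T6}
Step 10: signal(T3) -> count=0 queue=[] holders={T1,T4,T5,T6}
Step 11: signal(T4) -> count=1 queue=[] holders={T1,T5,T6}
Step 12: wait(T4) -> count=0 queue=[] holders={T1,T4,T5,T6}
Step 13: signal(T4) -> count=1 queue=[] holders={T1,T5,T6}
Step 14: wait(T4) -> count=0 queue=[] holders={T1,T4,T5,T6}
Step 15: signal(T6) -> count=1 queue=[] holders={T1,T4,T5}
Step 16: signal(T5) -> count=2 queue=[] holders={T1,T4}
Step 17: signal(T4) -> count=3 queue=[] holders={T1}
Step 18: wait(T2) -> count=2 queue=[] holders={T1,T2}
Step 19: wait(T7) -> count=1 queue=[] holders={T1,T2,T7}
Step 20: signal(T7) -> count=2 queue=[] holders={T1,T2}
Final holders: {T1,T2} -> 2 thread(s)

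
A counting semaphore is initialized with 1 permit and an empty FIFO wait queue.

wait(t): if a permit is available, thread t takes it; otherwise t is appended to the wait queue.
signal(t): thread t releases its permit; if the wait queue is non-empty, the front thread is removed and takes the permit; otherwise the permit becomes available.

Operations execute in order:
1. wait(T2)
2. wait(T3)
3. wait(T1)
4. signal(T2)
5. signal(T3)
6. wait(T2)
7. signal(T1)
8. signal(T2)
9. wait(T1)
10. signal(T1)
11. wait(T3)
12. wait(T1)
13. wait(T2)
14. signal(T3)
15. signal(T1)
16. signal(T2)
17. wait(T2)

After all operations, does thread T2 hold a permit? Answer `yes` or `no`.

Step 1: wait(T2) -> count=0 queue=[] holders={T2}
Step 2: wait(T3) -> count=0 queue=[T3] holders={T2}
Step 3: wait(T1) -> count=0 queue=[T3,T1] holders={T2}
Step 4: signal(T2) -> count=0 queue=[T1] holders={T3}
Step 5: signal(T3) -> count=0 queue=[] holders={T1}
Step 6: wait(T2) -> count=0 queue=[T2] holders={T1}
Step 7: signal(T1) -> count=0 queue=[] holders={T2}
Step 8: signal(T2) -> count=1 queue=[] holders={none}
Step 9: wait(T1) -> count=0 queue=[] holders={T1}
Step 10: signal(T1) -> count=1 queue=[] holders={none}
Step 11: wait(T3) -> count=0 queue=[] holders={T3}
Step 12: wait(T1) -> count=0 queue=[T1] holders={T3}
Step 13: wait(T2) -> count=0 queue=[T1,T2] holders={T3}
Step 14: signal(T3) -> count=0 queue=[T2] holders={T1}
Step 15: signal(T1) -> count=0 queue=[] holders={T2}
Step 16: signal(T2) -> count=1 queue=[] holders={none}
Step 17: wait(T2) -> count=0 queue=[] holders={T2}
Final holders: {T2} -> T2 in holders

Answer: yes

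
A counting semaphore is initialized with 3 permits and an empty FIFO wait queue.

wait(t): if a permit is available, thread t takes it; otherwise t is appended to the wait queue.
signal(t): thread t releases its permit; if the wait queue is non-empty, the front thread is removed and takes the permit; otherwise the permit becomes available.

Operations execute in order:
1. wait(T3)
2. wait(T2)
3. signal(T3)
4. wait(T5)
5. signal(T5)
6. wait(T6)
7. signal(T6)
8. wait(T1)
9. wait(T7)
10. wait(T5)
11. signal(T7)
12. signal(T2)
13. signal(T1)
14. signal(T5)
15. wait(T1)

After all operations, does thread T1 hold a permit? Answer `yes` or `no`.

Answer: yes

Derivation:
Step 1: wait(T3) -> count=2 queue=[] holders={T3}
Step 2: wait(T2) -> count=1 queue=[] holders={T2,T3}
Step 3: signal(T3) -> count=2 queue=[] holders={T2}
Step 4: wait(T5) -> count=1 queue=[] holders={T2,T5}
Step 5: signal(T5) -> count=2 queue=[] holders={T2}
Step 6: wait(T6) -> count=1 queue=[] holders={T2,T6}
Step 7: signal(T6) -> count=2 queue=[] holders={T2}
Step 8: wait(T1) -> count=1 queue=[] holders={T1,T2}
Step 9: wait(T7) -> count=0 queue=[] holders={T1,T2,T7}
Step 10: wait(T5) -> count=0 queue=[T5] holders={T1,T2,T7}
Step 11: signal(T7) -> count=0 queue=[] holders={T1,T2,T5}
Step 12: signal(T2) -> count=1 queue=[] holders={T1,T5}
Step 13: signal(T1) -> count=2 queue=[] holders={T5}
Step 14: signal(T5) -> count=3 queue=[] holders={none}
Step 15: wait(T1) -> count=2 queue=[] holders={T1}
Final holders: {T1} -> T1 in holders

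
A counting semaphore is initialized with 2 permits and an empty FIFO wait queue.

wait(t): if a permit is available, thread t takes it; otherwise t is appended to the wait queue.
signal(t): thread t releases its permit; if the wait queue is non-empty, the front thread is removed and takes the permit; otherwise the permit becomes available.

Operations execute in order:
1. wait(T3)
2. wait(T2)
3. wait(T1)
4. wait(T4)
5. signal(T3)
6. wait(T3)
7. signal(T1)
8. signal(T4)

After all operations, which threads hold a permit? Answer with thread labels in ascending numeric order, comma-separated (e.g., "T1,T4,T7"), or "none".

Step 1: wait(T3) -> count=1 queue=[] holders={T3}
Step 2: wait(T2) -> count=0 queue=[] holders={T2,T3}
Step 3: wait(T1) -> count=0 queue=[T1] holders={T2,T3}
Step 4: wait(T4) -> count=0 queue=[T1,T4] holders={T2,T3}
Step 5: signal(T3) -> count=0 queue=[T4] holders={T1,T2}
Step 6: wait(T3) -> count=0 queue=[T4,T3] holders={T1,T2}
Step 7: signal(T1) -> count=0 queue=[T3] holders={T2,T4}
Step 8: signal(T4) -> count=0 queue=[] holders={T2,T3}
Final holders: T2,T3

Answer: T2,T3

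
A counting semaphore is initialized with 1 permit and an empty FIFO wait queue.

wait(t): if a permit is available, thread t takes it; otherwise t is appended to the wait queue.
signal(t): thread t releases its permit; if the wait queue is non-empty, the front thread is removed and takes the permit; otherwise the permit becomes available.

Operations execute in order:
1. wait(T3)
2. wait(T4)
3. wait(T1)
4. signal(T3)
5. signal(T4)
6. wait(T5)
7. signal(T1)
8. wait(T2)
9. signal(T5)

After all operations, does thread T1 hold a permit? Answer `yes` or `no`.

Step 1: wait(T3) -> count=0 queue=[] holders={T3}
Step 2: wait(T4) -> count=0 queue=[T4] holders={T3}
Step 3: wait(T1) -> count=0 queue=[T4,T1] holders={T3}
Step 4: signal(T3) -> count=0 queue=[T1] holders={T4}
Step 5: signal(T4) -> count=0 queue=[] holders={T1}
Step 6: wait(T5) -> count=0 queue=[T5] holders={T1}
Step 7: signal(T1) -> count=0 queue=[] holders={T5}
Step 8: wait(T2) -> count=0 queue=[T2] holders={T5}
Step 9: signal(T5) -> count=0 queue=[] holders={T2}
Final holders: {T2} -> T1 not in holders

Answer: no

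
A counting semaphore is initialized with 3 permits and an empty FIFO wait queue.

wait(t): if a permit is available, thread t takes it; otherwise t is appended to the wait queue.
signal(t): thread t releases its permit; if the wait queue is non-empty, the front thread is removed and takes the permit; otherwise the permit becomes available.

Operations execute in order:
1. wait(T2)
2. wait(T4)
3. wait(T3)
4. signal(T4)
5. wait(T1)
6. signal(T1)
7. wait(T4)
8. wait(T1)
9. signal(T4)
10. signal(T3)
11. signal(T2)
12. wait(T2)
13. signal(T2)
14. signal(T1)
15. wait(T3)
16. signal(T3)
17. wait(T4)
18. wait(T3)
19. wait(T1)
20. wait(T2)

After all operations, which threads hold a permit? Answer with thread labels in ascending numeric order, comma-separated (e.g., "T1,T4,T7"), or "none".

Answer: T1,T3,T4

Derivation:
Step 1: wait(T2) -> count=2 queue=[] holders={T2}
Step 2: wait(T4) -> count=1 queue=[] holders={T2,T4}
Step 3: wait(T3) -> count=0 queue=[] holders={T2,T3,T4}
Step 4: signal(T4) -> count=1 queue=[] holders={T2,T3}
Step 5: wait(T1) -> count=0 queue=[] holders={T1,T2,T3}
Step 6: signal(T1) -> count=1 queue=[] holders={T2,T3}
Step 7: wait(T4) -> count=0 queue=[] holders={T2,T3,T4}
Step 8: wait(T1) -> count=0 queue=[T1] holders={T2,T3,T4}
Step 9: signal(T4) -> count=0 queue=[] holders={T1,T2,T3}
Step 10: signal(T3) -> count=1 queue=[] holders={T1,T2}
Step 11: signal(T2) -> count=2 queue=[] holders={T1}
Step 12: wait(T2) -> count=1 queue=[] holders={T1,T2}
Step 13: signal(T2) -> count=2 queue=[] holders={T1}
Step 14: signal(T1) -> count=3 queue=[] holders={none}
Step 15: wait(T3) -> count=2 queue=[] holders={T3}
Step 16: signal(T3) -> count=3 queue=[] holders={none}
Step 17: wait(T4) -> count=2 queue=[] holders={T4}
Step 18: wait(T3) -> count=1 queue=[] holders={T3,T4}
Step 19: wait(T1) -> count=0 queue=[] holders={T1,T3,T4}
Step 20: wait(T2) -> count=0 queue=[T2] holders={T1,T3,T4}
Final holders: T1,T3,T4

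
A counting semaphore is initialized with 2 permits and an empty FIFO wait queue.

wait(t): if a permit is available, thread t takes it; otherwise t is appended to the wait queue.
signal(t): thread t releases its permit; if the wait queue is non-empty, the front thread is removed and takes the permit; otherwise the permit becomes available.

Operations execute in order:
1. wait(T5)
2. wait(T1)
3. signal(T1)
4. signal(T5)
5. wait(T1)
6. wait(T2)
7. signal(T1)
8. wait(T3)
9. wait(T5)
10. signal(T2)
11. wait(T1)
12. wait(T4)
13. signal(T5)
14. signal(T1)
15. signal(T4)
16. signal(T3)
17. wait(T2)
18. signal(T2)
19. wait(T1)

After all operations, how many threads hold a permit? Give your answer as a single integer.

Step 1: wait(T5) -> count=1 queue=[] holders={T5}
Step 2: wait(T1) -> count=0 queue=[] holders={T1,T5}
Step 3: signal(T1) -> count=1 queue=[] holders={T5}
Step 4: signal(T5) -> count=2 queue=[] holders={none}
Step 5: wait(T1) -> count=1 queue=[] holders={T1}
Step 6: wait(T2) -> count=0 queue=[] holders={T1,T2}
Step 7: signal(T1) -> count=1 queue=[] holders={T2}
Step 8: wait(T3) -> count=0 queue=[] holders={T2,T3}
Step 9: wait(T5) -> count=0 queue=[T5] holders={T2,T3}
Step 10: signal(T2) -> count=0 queue=[] holders={T3,T5}
Step 11: wait(T1) -> count=0 queue=[T1] holders={T3,T5}
Step 12: wait(T4) -> count=0 queue=[T1,T4] holders={T3,T5}
Step 13: signal(T5) -> count=0 queue=[T4] holders={T1,T3}
Step 14: signal(T1) -> count=0 queue=[] holders={T3,T4}
Step 15: signal(T4) -> count=1 queue=[] holders={T3}
Step 16: signal(T3) -> count=2 queue=[] holders={none}
Step 17: wait(T2) -> count=1 queue=[] holders={T2}
Step 18: signal(T2) -> count=2 queue=[] holders={none}
Step 19: wait(T1) -> count=1 queue=[] holders={T1}
Final holders: {T1} -> 1 thread(s)

Answer: 1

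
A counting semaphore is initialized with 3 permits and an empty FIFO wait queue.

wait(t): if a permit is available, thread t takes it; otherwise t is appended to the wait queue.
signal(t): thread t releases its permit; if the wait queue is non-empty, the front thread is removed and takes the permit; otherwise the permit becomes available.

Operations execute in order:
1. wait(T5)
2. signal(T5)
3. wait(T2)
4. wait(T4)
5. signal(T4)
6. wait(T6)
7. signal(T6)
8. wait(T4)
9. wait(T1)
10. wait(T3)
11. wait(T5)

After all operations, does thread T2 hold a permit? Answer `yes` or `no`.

Step 1: wait(T5) -> count=2 queue=[] holders={T5}
Step 2: signal(T5) -> count=3 queue=[] holders={none}
Step 3: wait(T2) -> count=2 queue=[] holders={T2}
Step 4: wait(T4) -> count=1 queue=[] holders={T2,T4}
Step 5: signal(T4) -> count=2 queue=[] holders={T2}
Step 6: wait(T6) -> count=1 queue=[] holders={T2,T6}
Step 7: signal(T6) -> count=2 queue=[] holders={T2}
Step 8: wait(T4) -> count=1 queue=[] holders={T2,T4}
Step 9: wait(T1) -> count=0 queue=[] holders={T1,T2,T4}
Step 10: wait(T3) -> count=0 queue=[T3] holders={T1,T2,T4}
Step 11: wait(T5) -> count=0 queue=[T3,T5] holders={T1,T2,T4}
Final holders: {T1,T2,T4} -> T2 in holders

Answer: yes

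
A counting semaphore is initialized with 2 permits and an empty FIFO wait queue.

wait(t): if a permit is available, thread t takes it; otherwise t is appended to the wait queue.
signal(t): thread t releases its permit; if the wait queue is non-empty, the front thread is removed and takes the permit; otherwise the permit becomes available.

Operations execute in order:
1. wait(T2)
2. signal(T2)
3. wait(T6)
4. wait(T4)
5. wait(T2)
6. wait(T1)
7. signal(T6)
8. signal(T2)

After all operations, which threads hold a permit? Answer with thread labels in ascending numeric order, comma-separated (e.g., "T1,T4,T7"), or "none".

Step 1: wait(T2) -> count=1 queue=[] holders={T2}
Step 2: signal(T2) -> count=2 queue=[] holders={none}
Step 3: wait(T6) -> count=1 queue=[] holders={T6}
Step 4: wait(T4) -> count=0 queue=[] holders={T4,T6}
Step 5: wait(T2) -> count=0 queue=[T2] holders={T4,T6}
Step 6: wait(T1) -> count=0 queue=[T2,T1] holders={T4,T6}
Step 7: signal(T6) -> count=0 queue=[T1] holders={T2,T4}
Step 8: signal(T2) -> count=0 queue=[] holders={T1,T4}
Final holders: T1,T4

Answer: T1,T4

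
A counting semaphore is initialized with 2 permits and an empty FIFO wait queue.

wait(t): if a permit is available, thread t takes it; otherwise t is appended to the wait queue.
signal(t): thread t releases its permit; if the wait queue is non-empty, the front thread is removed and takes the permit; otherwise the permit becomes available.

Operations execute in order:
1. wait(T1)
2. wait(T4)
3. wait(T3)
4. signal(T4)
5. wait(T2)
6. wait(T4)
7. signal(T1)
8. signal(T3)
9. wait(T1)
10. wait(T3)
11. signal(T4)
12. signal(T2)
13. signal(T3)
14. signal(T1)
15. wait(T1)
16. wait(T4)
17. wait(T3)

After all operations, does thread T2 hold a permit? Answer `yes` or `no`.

Step 1: wait(T1) -> count=1 queue=[] holders={T1}
Step 2: wait(T4) -> count=0 queue=[] holders={T1,T4}
Step 3: wait(T3) -> count=0 queue=[T3] holders={T1,T4}
Step 4: signal(T4) -> count=0 queue=[] holders={T1,T3}
Step 5: wait(T2) -> count=0 queue=[T2] holders={T1,T3}
Step 6: wait(T4) -> count=0 queue=[T2,T4] holders={T1,T3}
Step 7: signal(T1) -> count=0 queue=[T4] holders={T2,T3}
Step 8: signal(T3) -> count=0 queue=[] holders={T2,T4}
Step 9: wait(T1) -> count=0 queue=[T1] holders={T2,T4}
Step 10: wait(T3) -> count=0 queue=[T1,T3] holders={T2,T4}
Step 11: signal(T4) -> count=0 queue=[T3] holders={T1,T2}
Step 12: signal(T2) -> count=0 queue=[] holders={T1,T3}
Step 13: signal(T3) -> count=1 queue=[] holders={T1}
Step 14: signal(T1) -> count=2 queue=[] holders={none}
Step 15: wait(T1) -> count=1 queue=[] holders={T1}
Step 16: wait(T4) -> count=0 queue=[] holders={T1,T4}
Step 17: wait(T3) -> count=0 queue=[T3] holders={T1,T4}
Final holders: {T1,T4} -> T2 not in holders

Answer: no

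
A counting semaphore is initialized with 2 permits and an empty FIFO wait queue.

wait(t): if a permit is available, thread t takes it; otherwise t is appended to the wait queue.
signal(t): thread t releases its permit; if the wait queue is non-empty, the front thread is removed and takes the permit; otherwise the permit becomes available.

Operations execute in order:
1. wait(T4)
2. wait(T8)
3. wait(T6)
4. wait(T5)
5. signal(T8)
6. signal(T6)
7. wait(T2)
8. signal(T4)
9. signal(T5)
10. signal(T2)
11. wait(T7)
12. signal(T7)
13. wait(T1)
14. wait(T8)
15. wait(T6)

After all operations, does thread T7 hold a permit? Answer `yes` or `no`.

Answer: no

Derivation:
Step 1: wait(T4) -> count=1 queue=[] holders={T4}
Step 2: wait(T8) -> count=0 queue=[] holders={T4,T8}
Step 3: wait(T6) -> count=0 queue=[T6] holders={T4,T8}
Step 4: wait(T5) -> count=0 queue=[T6,T5] holders={T4,T8}
Step 5: signal(T8) -> count=0 queue=[T5] holders={T4,T6}
Step 6: signal(T6) -> count=0 queue=[] holders={T4,T5}
Step 7: wait(T2) -> count=0 queue=[T2] holders={T4,T5}
Step 8: signal(T4) -> count=0 queue=[] holders={T2,T5}
Step 9: signal(T5) -> count=1 queue=[] holders={T2}
Step 10: signal(T2) -> count=2 queue=[] holders={none}
Step 11: wait(T7) -> count=1 queue=[] holders={T7}
Step 12: signal(T7) -> count=2 queue=[] holders={none}
Step 13: wait(T1) -> count=1 queue=[] holders={T1}
Step 14: wait(T8) -> count=0 queue=[] holders={T1,T8}
Step 15: wait(T6) -> count=0 queue=[T6] holders={T1,T8}
Final holders: {T1,T8} -> T7 not in holders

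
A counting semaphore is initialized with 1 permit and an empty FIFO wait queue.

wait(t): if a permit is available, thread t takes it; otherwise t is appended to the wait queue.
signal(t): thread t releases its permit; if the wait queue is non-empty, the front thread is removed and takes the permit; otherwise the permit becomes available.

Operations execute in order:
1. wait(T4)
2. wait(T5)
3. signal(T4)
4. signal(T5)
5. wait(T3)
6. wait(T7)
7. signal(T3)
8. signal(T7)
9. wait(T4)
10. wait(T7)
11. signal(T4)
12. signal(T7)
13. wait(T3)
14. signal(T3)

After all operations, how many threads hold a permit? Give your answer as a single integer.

Answer: 0

Derivation:
Step 1: wait(T4) -> count=0 queue=[] holders={T4}
Step 2: wait(T5) -> count=0 queue=[T5] holders={T4}
Step 3: signal(T4) -> count=0 queue=[] holders={T5}
Step 4: signal(T5) -> count=1 queue=[] holders={none}
Step 5: wait(T3) -> count=0 queue=[] holders={T3}
Step 6: wait(T7) -> count=0 queue=[T7] holders={T3}
Step 7: signal(T3) -> count=0 queue=[] holders={T7}
Step 8: signal(T7) -> count=1 queue=[] holders={none}
Step 9: wait(T4) -> count=0 queue=[] holders={T4}
Step 10: wait(T7) -> count=0 queue=[T7] holders={T4}
Step 11: signal(T4) -> count=0 queue=[] holders={T7}
Step 12: signal(T7) -> count=1 queue=[] holders={none}
Step 13: wait(T3) -> count=0 queue=[] holders={T3}
Step 14: signal(T3) -> count=1 queue=[] holders={none}
Final holders: {none} -> 0 thread(s)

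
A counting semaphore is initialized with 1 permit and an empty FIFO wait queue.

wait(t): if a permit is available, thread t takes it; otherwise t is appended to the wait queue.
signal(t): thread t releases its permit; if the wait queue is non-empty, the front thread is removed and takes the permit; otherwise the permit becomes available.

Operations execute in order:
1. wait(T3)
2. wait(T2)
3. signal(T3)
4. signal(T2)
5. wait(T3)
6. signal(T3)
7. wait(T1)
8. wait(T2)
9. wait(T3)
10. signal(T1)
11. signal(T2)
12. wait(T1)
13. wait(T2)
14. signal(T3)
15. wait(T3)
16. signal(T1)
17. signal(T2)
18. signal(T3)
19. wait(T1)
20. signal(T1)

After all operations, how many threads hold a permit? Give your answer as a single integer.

Answer: 0

Derivation:
Step 1: wait(T3) -> count=0 queue=[] holders={T3}
Step 2: wait(T2) -> count=0 queue=[T2] holders={T3}
Step 3: signal(T3) -> count=0 queue=[] holders={T2}
Step 4: signal(T2) -> count=1 queue=[] holders={none}
Step 5: wait(T3) -> count=0 queue=[] holders={T3}
Step 6: signal(T3) -> count=1 queue=[] holders={none}
Step 7: wait(T1) -> count=0 queue=[] holders={T1}
Step 8: wait(T2) -> count=0 queue=[T2] holders={T1}
Step 9: wait(T3) -> count=0 queue=[T2,T3] holders={T1}
Step 10: signal(T1) -> count=0 queue=[T3] holders={T2}
Step 11: signal(T2) -> count=0 queue=[] holders={T3}
Step 12: wait(T1) -> count=0 queue=[T1] holders={T3}
Step 13: wait(T2) -> count=0 queue=[T1,T2] holders={T3}
Step 14: signal(T3) -> count=0 queue=[T2] holders={T1}
Step 15: wait(T3) -> count=0 queue=[T2,T3] holders={T1}
Step 16: signal(T1) -> count=0 queue=[T3] holders={T2}
Step 17: signal(T2) -> count=0 queue=[] holders={T3}
Step 18: signal(T3) -> count=1 queue=[] holders={none}
Step 19: wait(T1) -> count=0 queue=[] holders={T1}
Step 20: signal(T1) -> count=1 queue=[] holders={none}
Final holders: {none} -> 0 thread(s)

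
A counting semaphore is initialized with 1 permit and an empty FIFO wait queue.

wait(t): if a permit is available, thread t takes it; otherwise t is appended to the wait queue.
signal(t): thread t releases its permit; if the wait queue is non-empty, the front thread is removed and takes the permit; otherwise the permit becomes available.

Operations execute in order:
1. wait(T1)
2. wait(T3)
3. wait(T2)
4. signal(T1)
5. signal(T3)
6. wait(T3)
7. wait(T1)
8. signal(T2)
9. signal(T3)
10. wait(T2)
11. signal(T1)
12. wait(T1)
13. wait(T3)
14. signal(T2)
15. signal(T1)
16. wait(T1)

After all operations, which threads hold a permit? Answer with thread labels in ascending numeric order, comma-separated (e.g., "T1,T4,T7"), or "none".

Step 1: wait(T1) -> count=0 queue=[] holders={T1}
Step 2: wait(T3) -> count=0 queue=[T3] holders={T1}
Step 3: wait(T2) -> count=0 queue=[T3,T2] holders={T1}
Step 4: signal(T1) -> count=0 queue=[T2] holders={T3}
Step 5: signal(T3) -> count=0 queue=[] holders={T2}
Step 6: wait(T3) -> count=0 queue=[T3] holders={T2}
Step 7: wait(T1) -> count=0 queue=[T3,T1] holders={T2}
Step 8: signal(T2) -> count=0 queue=[T1] holders={T3}
Step 9: signal(T3) -> count=0 queue=[] holders={T1}
Step 10: wait(T2) -> count=0 queue=[T2] holders={T1}
Step 11: signal(T1) -> count=0 queue=[] holders={T2}
Step 12: wait(T1) -> count=0 queue=[T1] holders={T2}
Step 13: wait(T3) -> count=0 queue=[T1,T3] holders={T2}
Step 14: signal(T2) -> count=0 queue=[T3] holders={T1}
Step 15: signal(T1) -> count=0 queue=[] holders={T3}
Step 16: wait(T1) -> count=0 queue=[T1] holders={T3}
Final holders: T3

Answer: T3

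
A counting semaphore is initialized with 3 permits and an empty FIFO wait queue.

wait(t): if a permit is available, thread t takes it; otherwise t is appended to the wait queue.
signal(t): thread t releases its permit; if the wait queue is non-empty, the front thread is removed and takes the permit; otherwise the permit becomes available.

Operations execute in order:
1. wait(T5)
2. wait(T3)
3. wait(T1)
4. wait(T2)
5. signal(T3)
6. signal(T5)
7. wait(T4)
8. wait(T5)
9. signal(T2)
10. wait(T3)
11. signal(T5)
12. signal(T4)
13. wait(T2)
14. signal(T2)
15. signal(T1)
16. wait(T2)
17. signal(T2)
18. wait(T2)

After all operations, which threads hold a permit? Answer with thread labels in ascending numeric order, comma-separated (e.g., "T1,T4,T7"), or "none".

Step 1: wait(T5) -> count=2 queue=[] holders={T5}
Step 2: wait(T3) -> count=1 queue=[] holders={T3,T5}
Step 3: wait(T1) -> count=0 queue=[] holders={T1,T3,T5}
Step 4: wait(T2) -> count=0 queue=[T2] holders={T1,T3,T5}
Step 5: signal(T3) -> count=0 queue=[] holders={T1,T2,T5}
Step 6: signal(T5) -> count=1 queue=[] holders={T1,T2}
Step 7: wait(T4) -> count=0 queue=[] holders={T1,T2,T4}
Step 8: wait(T5) -> count=0 queue=[T5] holders={T1,T2,T4}
Step 9: signal(T2) -> count=0 queue=[] holders={T1,T4,T5}
Step 10: wait(T3) -> count=0 queue=[T3] holders={T1,T4,T5}
Step 11: signal(T5) -> count=0 queue=[] holders={T1,T3,T4}
Step 12: signal(T4) -> count=1 queue=[] holders={T1,T3}
Step 13: wait(T2) -> count=0 queue=[] holders={T1,T2,T3}
Step 14: signal(T2) -> count=1 queue=[] holders={T1,T3}
Step 15: signal(T1) -> count=2 queue=[] holders={T3}
Step 16: wait(T2) -> count=1 queue=[] holders={T2,T3}
Step 17: signal(T2) -> count=2 queue=[] holders={T3}
Step 18: wait(T2) -> count=1 queue=[] holders={T2,T3}
Final holders: T2,T3

Answer: T2,T3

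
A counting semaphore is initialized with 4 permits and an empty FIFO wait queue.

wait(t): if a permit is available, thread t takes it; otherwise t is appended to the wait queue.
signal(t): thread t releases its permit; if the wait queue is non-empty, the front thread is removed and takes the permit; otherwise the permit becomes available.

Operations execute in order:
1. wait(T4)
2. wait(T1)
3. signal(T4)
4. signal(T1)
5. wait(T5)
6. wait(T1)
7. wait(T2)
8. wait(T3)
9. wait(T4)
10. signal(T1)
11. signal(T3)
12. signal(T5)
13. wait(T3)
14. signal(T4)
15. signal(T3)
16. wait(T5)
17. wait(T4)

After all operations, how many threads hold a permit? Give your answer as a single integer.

Answer: 3

Derivation:
Step 1: wait(T4) -> count=3 queue=[] holders={T4}
Step 2: wait(T1) -> count=2 queue=[] holders={T1,T4}
Step 3: signal(T4) -> count=3 queue=[] holders={T1}
Step 4: signal(T1) -> count=4 queue=[] holders={none}
Step 5: wait(T5) -> count=3 queue=[] holders={T5}
Step 6: wait(T1) -> count=2 queue=[] holders={T1,T5}
Step 7: wait(T2) -> count=1 queue=[] holders={T1,T2,T5}
Step 8: wait(T3) -> count=0 queue=[] holders={T1,T2,T3,T5}
Step 9: wait(T4) -> count=0 queue=[T4] holders={T1,T2,T3,T5}
Step 10: signal(T1) -> count=0 queue=[] holders={T2,T3,T4,T5}
Step 11: signal(T3) -> count=1 queue=[] holders={T2,T4,T5}
Step 12: signal(T5) -> count=2 queue=[] holders={T2,T4}
Step 13: wait(T3) -> count=1 queue=[] holders={T2,T3,T4}
Step 14: signal(T4) -> count=2 queue=[] holders={T2,T3}
Step 15: signal(T3) -> count=3 queue=[] holders={T2}
Step 16: wait(T5) -> count=2 queue=[] holders={T2,T5}
Step 17: wait(T4) -> count=1 queue=[] holders={T2,T4,T5}
Final holders: {T2,T4,T5} -> 3 thread(s)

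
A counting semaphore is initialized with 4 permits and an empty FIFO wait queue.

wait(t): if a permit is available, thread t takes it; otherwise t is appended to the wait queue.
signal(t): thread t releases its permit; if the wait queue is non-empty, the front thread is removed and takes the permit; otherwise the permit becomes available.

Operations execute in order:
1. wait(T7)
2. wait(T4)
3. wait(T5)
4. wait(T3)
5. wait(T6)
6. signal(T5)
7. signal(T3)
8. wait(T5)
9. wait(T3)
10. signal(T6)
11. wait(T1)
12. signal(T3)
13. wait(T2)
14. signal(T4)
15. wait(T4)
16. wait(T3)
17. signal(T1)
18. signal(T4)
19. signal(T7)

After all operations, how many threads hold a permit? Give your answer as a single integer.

Answer: 3

Derivation:
Step 1: wait(T7) -> count=3 queue=[] holders={T7}
Step 2: wait(T4) -> count=2 queue=[] holders={T4,T7}
Step 3: wait(T5) -> count=1 queue=[] holders={T4,T5,T7}
Step 4: wait(T3) -> count=0 queue=[] holders={T3,T4,T5,T7}
Step 5: wait(T6) -> count=0 queue=[T6] holders={T3,T4,T5,T7}
Step 6: signal(T5) -> count=0 queue=[] holders={T3,T4,T6,T7}
Step 7: signal(T3) -> count=1 queue=[] holders={T4,T6,T7}
Step 8: wait(T5) -> count=0 queue=[] holders={T4,T5,T6,T7}
Step 9: wait(T3) -> count=0 queue=[T3] holders={T4,T5,T6,T7}
Step 10: signal(T6) -> count=0 queue=[] holders={T3,T4,T5,T7}
Step 11: wait(T1) -> count=0 queue=[T1] holders={T3,T4,T5,T7}
Step 12: signal(T3) -> count=0 queue=[] holders={T1,T4,T5,T7}
Step 13: wait(T2) -> count=0 queue=[T2] holders={T1,T4,T5,T7}
Step 14: signal(T4) -> count=0 queue=[] holders={T1,T2,T5,T7}
Step 15: wait(T4) -> count=0 queue=[T4] holders={T1,T2,T5,T7}
Step 16: wait(T3) -> count=0 queue=[T4,T3] holders={T1,T2,T5,T7}
Step 17: signal(T1) -> count=0 queue=[T3] holders={T2,T4,T5,T7}
Step 18: signal(T4) -> count=0 queue=[] holders={T2,T3,T5,T7}
Step 19: signal(T7) -> count=1 queue=[] holders={T2,T3,T5}
Final holders: {T2,T3,T5} -> 3 thread(s)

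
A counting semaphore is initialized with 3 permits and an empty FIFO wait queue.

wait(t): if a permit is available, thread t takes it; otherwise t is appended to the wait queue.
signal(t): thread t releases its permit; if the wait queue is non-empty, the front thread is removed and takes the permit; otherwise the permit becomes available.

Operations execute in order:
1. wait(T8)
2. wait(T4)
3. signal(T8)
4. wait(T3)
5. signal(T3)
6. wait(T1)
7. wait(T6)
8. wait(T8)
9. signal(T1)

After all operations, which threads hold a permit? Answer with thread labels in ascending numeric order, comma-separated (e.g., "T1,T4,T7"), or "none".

Step 1: wait(T8) -> count=2 queue=[] holders={T8}
Step 2: wait(T4) -> count=1 queue=[] holders={T4,T8}
Step 3: signal(T8) -> count=2 queue=[] holders={T4}
Step 4: wait(T3) -> count=1 queue=[] holders={T3,T4}
Step 5: signal(T3) -> count=2 queue=[] holders={T4}
Step 6: wait(T1) -> count=1 queue=[] holders={T1,T4}
Step 7: wait(T6) -> count=0 queue=[] holders={T1,T4,T6}
Step 8: wait(T8) -> count=0 queue=[T8] holders={T1,T4,T6}
Step 9: signal(T1) -> count=0 queue=[] holders={T4,T6,T8}
Final holders: T4,T6,T8

Answer: T4,T6,T8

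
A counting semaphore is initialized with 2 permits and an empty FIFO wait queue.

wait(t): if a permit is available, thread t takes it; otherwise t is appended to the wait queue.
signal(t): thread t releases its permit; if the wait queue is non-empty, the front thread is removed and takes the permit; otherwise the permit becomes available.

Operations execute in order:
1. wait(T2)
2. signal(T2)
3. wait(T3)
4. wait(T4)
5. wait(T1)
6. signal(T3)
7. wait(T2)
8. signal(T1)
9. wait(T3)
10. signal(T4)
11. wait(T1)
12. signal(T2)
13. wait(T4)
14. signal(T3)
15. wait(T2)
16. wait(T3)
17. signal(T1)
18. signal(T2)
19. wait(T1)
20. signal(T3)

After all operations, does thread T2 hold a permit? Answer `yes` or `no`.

Answer: no

Derivation:
Step 1: wait(T2) -> count=1 queue=[] holders={T2}
Step 2: signal(T2) -> count=2 queue=[] holders={none}
Step 3: wait(T3) -> count=1 queue=[] holders={T3}
Step 4: wait(T4) -> count=0 queue=[] holders={T3,T4}
Step 5: wait(T1) -> count=0 queue=[T1] holders={T3,T4}
Step 6: signal(T3) -> count=0 queue=[] holders={T1,T4}
Step 7: wait(T2) -> count=0 queue=[T2] holders={T1,T4}
Step 8: signal(T1) -> count=0 queue=[] holders={T2,T4}
Step 9: wait(T3) -> count=0 queue=[T3] holders={T2,T4}
Step 10: signal(T4) -> count=0 queue=[] holders={T2,T3}
Step 11: wait(T1) -> count=0 queue=[T1] holders={T2,T3}
Step 12: signal(T2) -> count=0 queue=[] holders={T1,T3}
Step 13: wait(T4) -> count=0 queue=[T4] holders={T1,T3}
Step 14: signal(T3) -> count=0 queue=[] holders={T1,T4}
Step 15: wait(T2) -> count=0 queue=[T2] holders={T1,T4}
Step 16: wait(T3) -> count=0 queue=[T2,T3] holders={T1,T4}
Step 17: signal(T1) -> count=0 queue=[T3] holders={T2,T4}
Step 18: signal(T2) -> count=0 queue=[] holders={T3,T4}
Step 19: wait(T1) -> count=0 queue=[T1] holders={T3,T4}
Step 20: signal(T3) -> count=0 queue=[] holders={T1,T4}
Final holders: {T1,T4} -> T2 not in holders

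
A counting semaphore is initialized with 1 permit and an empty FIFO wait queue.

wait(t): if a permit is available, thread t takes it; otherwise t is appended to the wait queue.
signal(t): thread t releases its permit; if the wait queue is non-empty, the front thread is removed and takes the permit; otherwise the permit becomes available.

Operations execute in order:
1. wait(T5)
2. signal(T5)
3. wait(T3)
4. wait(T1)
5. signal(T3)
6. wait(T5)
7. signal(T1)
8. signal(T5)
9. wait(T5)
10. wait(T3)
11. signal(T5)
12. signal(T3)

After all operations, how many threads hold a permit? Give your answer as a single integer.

Step 1: wait(T5) -> count=0 queue=[] holders={T5}
Step 2: signal(T5) -> count=1 queue=[] holders={none}
Step 3: wait(T3) -> count=0 queue=[] holders={T3}
Step 4: wait(T1) -> count=0 queue=[T1] holders={T3}
Step 5: signal(T3) -> count=0 queue=[] holders={T1}
Step 6: wait(T5) -> count=0 queue=[T5] holders={T1}
Step 7: signal(T1) -> count=0 queue=[] holders={T5}
Step 8: signal(T5) -> count=1 queue=[] holders={none}
Step 9: wait(T5) -> count=0 queue=[] holders={T5}
Step 10: wait(T3) -> count=0 queue=[T3] holders={T5}
Step 11: signal(T5) -> count=0 queue=[] holders={T3}
Step 12: signal(T3) -> count=1 queue=[] holders={none}
Final holders: {none} -> 0 thread(s)

Answer: 0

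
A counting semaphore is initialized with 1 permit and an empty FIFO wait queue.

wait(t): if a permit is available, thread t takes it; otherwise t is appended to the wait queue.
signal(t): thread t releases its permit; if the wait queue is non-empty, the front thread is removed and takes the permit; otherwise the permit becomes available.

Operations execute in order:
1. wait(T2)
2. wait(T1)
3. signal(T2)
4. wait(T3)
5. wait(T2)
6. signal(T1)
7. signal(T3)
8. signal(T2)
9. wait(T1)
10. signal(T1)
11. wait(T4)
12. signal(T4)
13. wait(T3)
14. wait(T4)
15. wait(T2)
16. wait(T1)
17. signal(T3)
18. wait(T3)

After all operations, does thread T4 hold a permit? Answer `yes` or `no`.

Step 1: wait(T2) -> count=0 queue=[] holders={T2}
Step 2: wait(T1) -> count=0 queue=[T1] holders={T2}
Step 3: signal(T2) -> count=0 queue=[] holders={T1}
Step 4: wait(T3) -> count=0 queue=[T3] holders={T1}
Step 5: wait(T2) -> count=0 queue=[T3,T2] holders={T1}
Step 6: signal(T1) -> count=0 queue=[T2] holders={T3}
Step 7: signal(T3) -> count=0 queue=[] holders={T2}
Step 8: signal(T2) -> count=1 queue=[] holders={none}
Step 9: wait(T1) -> count=0 queue=[] holders={T1}
Step 10: signal(T1) -> count=1 queue=[] holders={none}
Step 11: wait(T4) -> count=0 queue=[] holders={T4}
Step 12: signal(T4) -> count=1 queue=[] holders={none}
Step 13: wait(T3) -> count=0 queue=[] holders={T3}
Step 14: wait(T4) -> count=0 queue=[T4] holders={T3}
Step 15: wait(T2) -> count=0 queue=[T4,T2] holders={T3}
Step 16: wait(T1) -> count=0 queue=[T4,T2,T1] holders={T3}
Step 17: signal(T3) -> count=0 queue=[T2,T1] holders={T4}
Step 18: wait(T3) -> count=0 queue=[T2,T1,T3] holders={T4}
Final holders: {T4} -> T4 in holders

Answer: yes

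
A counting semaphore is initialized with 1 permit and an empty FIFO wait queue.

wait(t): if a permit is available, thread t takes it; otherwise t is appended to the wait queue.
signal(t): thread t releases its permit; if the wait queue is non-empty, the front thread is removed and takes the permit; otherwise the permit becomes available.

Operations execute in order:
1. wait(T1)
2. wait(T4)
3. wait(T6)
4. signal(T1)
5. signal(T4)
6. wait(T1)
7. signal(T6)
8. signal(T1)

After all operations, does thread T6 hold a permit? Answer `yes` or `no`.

Answer: no

Derivation:
Step 1: wait(T1) -> count=0 queue=[] holders={T1}
Step 2: wait(T4) -> count=0 queue=[T4] holders={T1}
Step 3: wait(T6) -> count=0 queue=[T4,T6] holders={T1}
Step 4: signal(T1) -> count=0 queue=[T6] holders={T4}
Step 5: signal(T4) -> count=0 queue=[] holders={T6}
Step 6: wait(T1) -> count=0 queue=[T1] holders={T6}
Step 7: signal(T6) -> count=0 queue=[] holders={T1}
Step 8: signal(T1) -> count=1 queue=[] holders={none}
Final holders: {none} -> T6 not in holders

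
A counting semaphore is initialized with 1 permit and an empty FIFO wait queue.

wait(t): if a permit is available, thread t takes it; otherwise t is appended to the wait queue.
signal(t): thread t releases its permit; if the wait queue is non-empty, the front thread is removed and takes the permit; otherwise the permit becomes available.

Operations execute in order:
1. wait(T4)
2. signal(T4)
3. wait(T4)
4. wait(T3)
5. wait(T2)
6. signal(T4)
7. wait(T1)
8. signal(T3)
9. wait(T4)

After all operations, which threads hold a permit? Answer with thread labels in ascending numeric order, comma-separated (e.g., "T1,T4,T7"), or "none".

Step 1: wait(T4) -> count=0 queue=[] holders={T4}
Step 2: signal(T4) -> count=1 queue=[] holders={none}
Step 3: wait(T4) -> count=0 queue=[] holders={T4}
Step 4: wait(T3) -> count=0 queue=[T3] holders={T4}
Step 5: wait(T2) -> count=0 queue=[T3,T2] holders={T4}
Step 6: signal(T4) -> count=0 queue=[T2] holders={T3}
Step 7: wait(T1) -> count=0 queue=[T2,T1] holders={T3}
Step 8: signal(T3) -> count=0 queue=[T1] holders={T2}
Step 9: wait(T4) -> count=0 queue=[T1,T4] holders={T2}
Final holders: T2

Answer: T2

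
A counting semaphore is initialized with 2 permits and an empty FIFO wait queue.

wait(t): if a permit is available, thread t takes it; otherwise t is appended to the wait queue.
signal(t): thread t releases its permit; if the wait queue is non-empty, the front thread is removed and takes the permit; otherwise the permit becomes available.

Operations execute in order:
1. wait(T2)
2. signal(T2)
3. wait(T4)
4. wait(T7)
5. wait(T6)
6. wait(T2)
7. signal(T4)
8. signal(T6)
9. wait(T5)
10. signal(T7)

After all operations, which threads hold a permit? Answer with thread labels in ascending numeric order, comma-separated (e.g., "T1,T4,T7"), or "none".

Answer: T2,T5

Derivation:
Step 1: wait(T2) -> count=1 queue=[] holders={T2}
Step 2: signal(T2) -> count=2 queue=[] holders={none}
Step 3: wait(T4) -> count=1 queue=[] holders={T4}
Step 4: wait(T7) -> count=0 queue=[] holders={T4,T7}
Step 5: wait(T6) -> count=0 queue=[T6] holders={T4,T7}
Step 6: wait(T2) -> count=0 queue=[T6,T2] holders={T4,T7}
Step 7: signal(T4) -> count=0 queue=[T2] holders={T6,T7}
Step 8: signal(T6) -> count=0 queue=[] holders={T2,T7}
Step 9: wait(T5) -> count=0 queue=[T5] holders={T2,T7}
Step 10: signal(T7) -> count=0 queue=[] holders={T2,T5}
Final holders: T2,T5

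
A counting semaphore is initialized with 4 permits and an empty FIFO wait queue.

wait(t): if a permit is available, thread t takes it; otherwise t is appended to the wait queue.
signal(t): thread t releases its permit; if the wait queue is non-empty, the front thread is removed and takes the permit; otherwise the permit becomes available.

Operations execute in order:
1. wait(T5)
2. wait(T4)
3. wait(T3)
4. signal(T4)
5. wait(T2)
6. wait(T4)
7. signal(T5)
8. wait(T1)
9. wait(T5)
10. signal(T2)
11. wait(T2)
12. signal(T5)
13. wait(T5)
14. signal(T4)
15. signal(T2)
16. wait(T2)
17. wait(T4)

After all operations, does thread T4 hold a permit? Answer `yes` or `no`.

Step 1: wait(T5) -> count=3 queue=[] holders={T5}
Step 2: wait(T4) -> count=2 queue=[] holders={T4,T5}
Step 3: wait(T3) -> count=1 queue=[] holders={T3,T4,T5}
Step 4: signal(T4) -> count=2 queue=[] holders={T3,T5}
Step 5: wait(T2) -> count=1 queue=[] holders={T2,T3,T5}
Step 6: wait(T4) -> count=0 queue=[] holders={T2,T3,T4,T5}
Step 7: signal(T5) -> count=1 queue=[] holders={T2,T3,T4}
Step 8: wait(T1) -> count=0 queue=[] holders={T1,T2,T3,T4}
Step 9: wait(T5) -> count=0 queue=[T5] holders={T1,T2,T3,T4}
Step 10: signal(T2) -> count=0 queue=[] holders={T1,T3,T4,T5}
Step 11: wait(T2) -> count=0 queue=[T2] holders={T1,T3,T4,T5}
Step 12: signal(T5) -> count=0 queue=[] holders={T1,T2,T3,T4}
Step 13: wait(T5) -> count=0 queue=[T5] holders={T1,T2,T3,T4}
Step 14: signal(T4) -> count=0 queue=[] holders={T1,T2,T3,T5}
Step 15: signal(T2) -> count=1 queue=[] holders={T1,T3,T5}
Step 16: wait(T2) -> count=0 queue=[] holders={T1,T2,T3,T5}
Step 17: wait(T4) -> count=0 queue=[T4] holders={T1,T2,T3,T5}
Final holders: {T1,T2,T3,T5} -> T4 not in holders

Answer: no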